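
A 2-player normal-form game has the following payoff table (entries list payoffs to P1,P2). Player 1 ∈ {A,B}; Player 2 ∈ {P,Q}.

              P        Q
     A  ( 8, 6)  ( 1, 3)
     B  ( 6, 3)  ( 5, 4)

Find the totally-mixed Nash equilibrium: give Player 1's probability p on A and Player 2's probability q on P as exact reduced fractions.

P1 indiff ⇒ q·8+(1-q)·1 = q·6+(1-q)·5 ⇒ q(2) = (1-q)(4) ⇒ q = 2/3
P2 indiff ⇒ p·6+(1-p)·3 = p·3+(1-p)·4 ⇒ p(3) = (1-p)(1) ⇒ p = 1/4

p=1/4, q=2/3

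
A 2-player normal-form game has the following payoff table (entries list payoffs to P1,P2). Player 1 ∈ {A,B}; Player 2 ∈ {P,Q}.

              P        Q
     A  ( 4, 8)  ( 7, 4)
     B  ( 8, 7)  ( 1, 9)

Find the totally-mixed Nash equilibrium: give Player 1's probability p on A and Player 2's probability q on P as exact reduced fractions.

p=1/3, q=3/5

P1 indiff ⇒ q·4+(1-q)·7 = q·8+(1-q)·1 ⇒ q(-4) = (1-q)(-6) ⇒ q = 3/5
P2 indiff ⇒ p·8+(1-p)·7 = p·4+(1-p)·9 ⇒ p(4) = (1-p)(2) ⇒ p = 1/3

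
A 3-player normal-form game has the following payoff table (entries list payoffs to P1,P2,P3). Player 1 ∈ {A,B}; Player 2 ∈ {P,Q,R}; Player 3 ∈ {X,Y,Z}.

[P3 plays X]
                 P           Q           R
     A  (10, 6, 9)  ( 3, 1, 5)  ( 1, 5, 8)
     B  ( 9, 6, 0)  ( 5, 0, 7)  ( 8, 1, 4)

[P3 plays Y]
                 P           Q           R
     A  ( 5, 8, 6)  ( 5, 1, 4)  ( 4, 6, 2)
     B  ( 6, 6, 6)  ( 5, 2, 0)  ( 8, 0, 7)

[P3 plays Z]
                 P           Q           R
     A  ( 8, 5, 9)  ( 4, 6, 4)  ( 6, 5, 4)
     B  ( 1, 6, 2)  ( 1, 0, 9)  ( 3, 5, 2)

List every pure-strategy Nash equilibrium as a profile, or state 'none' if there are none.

Nash profiles: (A,P,X), (B,P,Y)

(A,P,X): NE
(A,P,Y): not NE [P1→B gives 6>5; P3→Z gives 9>6]
(A,P,Z): not NE [P2→Q gives 6>5]
(A,Q,X): not NE [P1→B gives 5>3; P2→P gives 6>1]
(A,Q,Y): not NE [P2→P gives 8>1; P3→X gives 5>4]
(A,Q,Z): not NE [P3→X gives 5>4]
(A,R,X): not NE [P1→B gives 8>1; P2→P gives 6>5]
(A,R,Y): not NE [P1→B gives 8>4; P2→P gives 8>6; P3→X gives 8>2]
(A,R,Z): not NE [P2→Q gives 6>5; P3→X gives 8>4]
(B,P,X): not NE [P1→A gives 10>9; P3→Y gives 6>0]
(B,P,Y): NE
(B,P,Z): not NE [P1→A gives 8>1; P3→Y gives 6>2]
(B,Q,X): not NE [P2→P gives 6>0; P3→Z gives 9>7]
(B,Q,Y): not NE [P2→P gives 6>2; P3→Z gives 9>0]
(B,Q,Z): not NE [P1→A gives 4>1; P2→P gives 6>0]
(B,R,X): not NE [P2→P gives 6>1; P3→Y gives 7>4]
(B,R,Y): not NE [P2→P gives 6>0]
(B,R,Z): not NE [P1→A gives 6>3; P2→P gives 6>5; P3→Y gives 7>2]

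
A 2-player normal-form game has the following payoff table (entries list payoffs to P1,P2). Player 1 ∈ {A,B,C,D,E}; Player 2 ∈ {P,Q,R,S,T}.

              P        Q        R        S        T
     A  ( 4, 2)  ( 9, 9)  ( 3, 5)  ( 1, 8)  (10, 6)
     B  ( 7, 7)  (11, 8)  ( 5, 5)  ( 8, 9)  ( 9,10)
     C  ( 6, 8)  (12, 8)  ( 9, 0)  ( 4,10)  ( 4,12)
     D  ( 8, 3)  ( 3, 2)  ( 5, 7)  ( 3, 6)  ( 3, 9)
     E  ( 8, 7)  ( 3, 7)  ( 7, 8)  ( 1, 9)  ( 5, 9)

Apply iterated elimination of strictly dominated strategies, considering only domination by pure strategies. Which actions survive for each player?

P2 drop P (S beats it: A:8>2 B:9>7 C:10>8 D:6>3 E:9>7)
P1 drop D (C beats it: Q:12>3 R:9>5 S:4>3 T:4>3)
P2 drop R (S beats it: A:8>5 B:9>5 C:10>0 E:9>8)
P1 drop E (B beats it: Q:11>3 S:8>1 T:9>5)
P1→{A,B,C} P2→{Q,S,T}

Survivors P1:{A,B,C} P2:{Q,S,T}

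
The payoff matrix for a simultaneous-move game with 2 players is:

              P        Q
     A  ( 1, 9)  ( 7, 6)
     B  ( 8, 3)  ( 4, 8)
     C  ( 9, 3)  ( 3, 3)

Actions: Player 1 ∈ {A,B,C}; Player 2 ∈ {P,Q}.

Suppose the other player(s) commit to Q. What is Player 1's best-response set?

u_1(A vs Q) = 7
u_1(B vs Q) = 4
u_1(C vs Q) = 3
max payoff 7 at {A}

P1 best: {A}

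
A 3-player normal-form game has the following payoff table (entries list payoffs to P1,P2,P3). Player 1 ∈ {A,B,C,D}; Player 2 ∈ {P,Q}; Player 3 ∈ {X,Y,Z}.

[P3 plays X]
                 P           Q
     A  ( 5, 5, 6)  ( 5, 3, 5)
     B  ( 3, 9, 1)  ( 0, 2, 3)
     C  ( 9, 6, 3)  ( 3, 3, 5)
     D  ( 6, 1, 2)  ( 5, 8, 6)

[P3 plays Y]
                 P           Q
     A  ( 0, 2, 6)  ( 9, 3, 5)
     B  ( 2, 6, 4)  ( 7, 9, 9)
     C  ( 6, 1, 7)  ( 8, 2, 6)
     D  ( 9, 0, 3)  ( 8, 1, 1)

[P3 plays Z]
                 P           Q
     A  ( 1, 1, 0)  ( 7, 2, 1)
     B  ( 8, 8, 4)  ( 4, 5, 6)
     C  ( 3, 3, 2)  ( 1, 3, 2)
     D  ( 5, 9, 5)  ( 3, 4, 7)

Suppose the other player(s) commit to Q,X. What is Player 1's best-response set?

BR_1 = {A,D}

u_1(A vs Q,X) = 5
u_1(B vs Q,X) = 0
u_1(C vs Q,X) = 3
u_1(D vs Q,X) = 5
max payoff 5 at {A,D}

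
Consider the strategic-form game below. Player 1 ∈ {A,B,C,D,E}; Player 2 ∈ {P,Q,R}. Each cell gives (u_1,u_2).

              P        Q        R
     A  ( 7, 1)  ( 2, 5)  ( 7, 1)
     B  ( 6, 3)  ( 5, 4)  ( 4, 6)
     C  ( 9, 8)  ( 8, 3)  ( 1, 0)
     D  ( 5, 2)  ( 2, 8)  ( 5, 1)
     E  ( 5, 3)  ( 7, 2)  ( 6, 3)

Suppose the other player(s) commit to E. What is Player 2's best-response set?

BR_2 = {P,R}

u_2(P vs E) = 3
u_2(Q vs E) = 2
u_2(R vs E) = 3
max payoff 3 at {P,R}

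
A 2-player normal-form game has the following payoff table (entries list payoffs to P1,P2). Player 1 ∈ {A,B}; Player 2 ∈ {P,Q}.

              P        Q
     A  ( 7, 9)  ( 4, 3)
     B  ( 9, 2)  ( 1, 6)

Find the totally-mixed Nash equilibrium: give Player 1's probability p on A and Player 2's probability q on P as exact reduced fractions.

P1 indiff ⇒ q·7+(1-q)·4 = q·9+(1-q)·1 ⇒ q(-2) = (1-q)(-3) ⇒ q = 3/5
P2 indiff ⇒ p·9+(1-p)·2 = p·3+(1-p)·6 ⇒ p(6) = (1-p)(4) ⇒ p = 2/5

(p,q) = (2/5, 3/5)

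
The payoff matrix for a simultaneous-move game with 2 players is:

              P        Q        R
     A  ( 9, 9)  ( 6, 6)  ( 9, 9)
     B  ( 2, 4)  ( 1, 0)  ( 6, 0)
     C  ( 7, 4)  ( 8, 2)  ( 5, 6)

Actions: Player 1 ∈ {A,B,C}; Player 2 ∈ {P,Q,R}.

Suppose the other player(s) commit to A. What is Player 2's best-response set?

u_2(P vs A) = 9
u_2(Q vs A) = 6
u_2(R vs A) = 9
max payoff 9 at {P,R}

P2 best: {P,R}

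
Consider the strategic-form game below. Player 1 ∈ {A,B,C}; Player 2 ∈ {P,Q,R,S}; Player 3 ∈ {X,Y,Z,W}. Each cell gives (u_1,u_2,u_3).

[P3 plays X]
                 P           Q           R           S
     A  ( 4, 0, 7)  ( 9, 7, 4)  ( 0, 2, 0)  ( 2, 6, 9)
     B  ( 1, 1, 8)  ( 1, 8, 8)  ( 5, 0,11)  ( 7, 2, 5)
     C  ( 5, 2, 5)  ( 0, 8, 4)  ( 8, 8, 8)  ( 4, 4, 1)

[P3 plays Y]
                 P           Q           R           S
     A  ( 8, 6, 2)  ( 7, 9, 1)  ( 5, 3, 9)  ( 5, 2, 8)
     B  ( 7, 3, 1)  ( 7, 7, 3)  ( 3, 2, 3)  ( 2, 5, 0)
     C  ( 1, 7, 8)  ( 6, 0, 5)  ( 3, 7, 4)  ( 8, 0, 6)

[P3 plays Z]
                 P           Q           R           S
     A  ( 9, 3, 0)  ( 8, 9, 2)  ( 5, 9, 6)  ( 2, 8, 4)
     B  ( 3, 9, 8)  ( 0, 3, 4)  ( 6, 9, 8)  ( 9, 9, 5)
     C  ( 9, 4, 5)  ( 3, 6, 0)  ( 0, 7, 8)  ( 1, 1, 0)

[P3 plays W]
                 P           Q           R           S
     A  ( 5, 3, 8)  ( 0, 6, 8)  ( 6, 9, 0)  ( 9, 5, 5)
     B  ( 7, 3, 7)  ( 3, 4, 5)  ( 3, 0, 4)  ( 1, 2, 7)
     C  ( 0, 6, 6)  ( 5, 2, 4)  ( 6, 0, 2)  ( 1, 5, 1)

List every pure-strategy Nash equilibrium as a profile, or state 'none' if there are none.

(A,P,X): not NE [P1→C gives 5>4; P2→Q gives 7>0; P3→W gives 8>7]
(A,P,Y): not NE [P2→Q gives 9>6; P3→W gives 8>2]
(A,P,Z): not NE [P2→R gives 9>3; P3→W gives 8>0]
(A,P,W): not NE [P1→B gives 7>5; P2→R gives 9>3]
(A,Q,X): not NE [P3→W gives 8>4]
(A,Q,Y): not NE [P3→W gives 8>1]
(A,Q,Z): not NE [P3→W gives 8>2]
(A,Q,W): not NE [P1→C gives 5>0; P2→R gives 9>6]
(A,R,X): not NE [P1→C gives 8>0; P2→Q gives 7>2; P3→Y gives 9>0]
(A,R,Y): not NE [P2→Q gives 9>3]
(A,R,Z): not NE [P1→B gives 6>5; P3→Y gives 9>6]
(A,R,W): not NE [P3→Y gives 9>0]
(A,S,X): not NE [P1→B gives 7>2; P2→Q gives 7>6]
(A,S,Y): not NE [P1→C gives 8>5; P2→Q gives 9>2; P3→X gives 9>8]
(A,S,Z): not NE [P1→B gives 9>2; P2→R gives 9>8; P3→X gives 9>4]
(A,S,W): not NE [P2→R gives 9>5; P3→X gives 9>5]
(B,P,X): not NE [P1→C gives 5>1; P2→Q gives 8>1]
(B,P,Y): not NE [P1→A gives 8>7; P2→Q gives 7>3; P3→Z gives 8>1]
(B,P,Z): not NE [P1→C gives 9>3]
(B,P,W): not NE [P2→Q gives 4>3; P3→Z gives 8>7]
(B,Q,X): not NE [P1→A gives 9>1]
(B,Q,Y): not NE [P3→X gives 8>3]
(B,Q,Z): not NE [P1→A gives 8>0; P2→S gives 9>3; P3→X gives 8>4]
(B,Q,W): not NE [P1→C gives 5>3; P3→X gives 8>5]
(B,R,X): not NE [P1→C gives 8>5; P2→Q gives 8>0]
(B,R,Y): not NE [P1→A gives 5>3; P2→Q gives 7>2; P3→X gives 11>3]
(B,R,Z): not NE [P3→X gives 11>8]
(B,R,W): not NE [P1→C gives 6>3; P2→Q gives 4>0; P3→X gives 11>4]
(B,S,X): not NE [P2→Q gives 8>2; P3→W gives 7>5]
(B,S,Y): not NE [P1→C gives 8>2; P2→Q gives 7>5; P3→W gives 7>0]
(B,S,Z): not NE [P3→W gives 7>5]
(B,S,W): not NE [P1→A gives 9>1; P2→Q gives 4>2]
(C,P,X): not NE [P2→R gives 8>2; P3→Y gives 8>5]
(C,P,Y): not NE [P1→A gives 8>1]
(C,P,Z): not NE [P2→R gives 7>4; P3→Y gives 8>5]
(C,P,W): not NE [P1→B gives 7>0; P3→Y gives 8>6]
(C,Q,X): not NE [P1→A gives 9>0; P3→Y gives 5>4]
(C,Q,Y): not NE [P1→B gives 7>6; P2→R gives 7>0]
(C,Q,Z): not NE [P1→A gives 8>3; P2→R gives 7>6; P3→Y gives 5>0]
(C,Q,W): not NE [P2→P gives 6>2; P3→Y gives 5>4]
(C,R,X): NE
(C,R,Y): not NE [P1→A gives 5>3; P3→Z gives 8>4]
(C,R,Z): not NE [P1→B gives 6>0]
(C,R,W): not NE [P2→P gives 6>0; P3→Z gives 8>2]
(C,S,X): not NE [P1→B gives 7>4; P2→R gives 8>4; P3→Y gives 6>1]
(C,S,Y): not NE [P2→R gives 7>0]
(C,S,Z): not NE [P1→B gives 9>1; P2→R gives 7>1; P3→Y gives 6>0]
(C,S,W): not NE [P1→A gives 9>1; P2→P gives 6>5; P3→Y gives 6>1]

Nash profiles: (C,R,X)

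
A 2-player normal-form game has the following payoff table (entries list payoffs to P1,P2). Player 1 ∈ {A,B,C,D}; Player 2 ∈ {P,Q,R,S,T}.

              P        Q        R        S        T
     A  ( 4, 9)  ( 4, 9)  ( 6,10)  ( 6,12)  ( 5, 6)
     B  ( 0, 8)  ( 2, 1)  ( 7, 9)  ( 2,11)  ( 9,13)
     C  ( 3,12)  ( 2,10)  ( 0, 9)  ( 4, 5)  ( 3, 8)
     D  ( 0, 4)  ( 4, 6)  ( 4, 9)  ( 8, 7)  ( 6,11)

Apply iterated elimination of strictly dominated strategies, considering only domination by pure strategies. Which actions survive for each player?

P1 drop C (A beats it: P:4>3 Q:4>2 R:6>0 S:6>4 T:5>3)
P2 drop P (R beats it: A:10>9 B:9>8 D:9>4)
P2 drop Q (R beats it: A:10>9 B:9>1 D:9>6)
P1→{A,B,D} P2→{R,S,T}

Remaining: P1:{A,B,D} P2:{R,S,T}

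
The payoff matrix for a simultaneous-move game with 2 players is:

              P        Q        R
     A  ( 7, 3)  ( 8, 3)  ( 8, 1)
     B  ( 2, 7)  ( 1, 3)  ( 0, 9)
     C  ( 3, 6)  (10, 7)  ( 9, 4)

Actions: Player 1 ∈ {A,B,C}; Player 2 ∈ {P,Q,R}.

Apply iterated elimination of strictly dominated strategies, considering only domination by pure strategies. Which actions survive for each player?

Remaining: P1:{A,C} P2:{P,Q}

P1 drop B (A beats it: P:7>2 Q:8>1 R:8>0)
P2 drop R (P beats it: A:3>1 C:6>4)
P1→{A,C} P2→{P,Q}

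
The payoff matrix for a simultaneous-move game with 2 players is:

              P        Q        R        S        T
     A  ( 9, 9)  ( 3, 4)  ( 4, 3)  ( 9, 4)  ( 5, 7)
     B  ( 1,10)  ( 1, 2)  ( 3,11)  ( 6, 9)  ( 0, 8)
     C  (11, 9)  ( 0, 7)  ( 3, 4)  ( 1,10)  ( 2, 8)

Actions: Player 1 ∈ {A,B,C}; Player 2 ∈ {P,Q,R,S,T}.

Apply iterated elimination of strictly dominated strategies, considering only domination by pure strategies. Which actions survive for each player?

IESDS → P1:{A,C} P2:{P,S}

P1 drop B (A beats it: P:9>1 Q:3>1 R:4>3 S:9>6 T:5>0)
P2 drop Q (P beats it: A:9>4 C:9>7)
P2 drop R (P beats it: A:9>3 C:9>4)
P2 drop T (P beats it: A:9>7 C:9>8)
P1→{A,C} P2→{P,S}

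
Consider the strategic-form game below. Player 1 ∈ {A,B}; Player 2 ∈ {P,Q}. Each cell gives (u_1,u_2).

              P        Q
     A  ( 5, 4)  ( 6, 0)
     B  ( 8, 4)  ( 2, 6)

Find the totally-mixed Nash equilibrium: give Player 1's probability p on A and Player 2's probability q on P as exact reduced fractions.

P1 indiff ⇒ q·5+(1-q)·6 = q·8+(1-q)·2 ⇒ q(-3) = (1-q)(-4) ⇒ q = 4/7
P2 indiff ⇒ p·4+(1-p)·4 = p·0+(1-p)·6 ⇒ p(4) = (1-p)(2) ⇒ p = 1/3

p=1/3, q=4/7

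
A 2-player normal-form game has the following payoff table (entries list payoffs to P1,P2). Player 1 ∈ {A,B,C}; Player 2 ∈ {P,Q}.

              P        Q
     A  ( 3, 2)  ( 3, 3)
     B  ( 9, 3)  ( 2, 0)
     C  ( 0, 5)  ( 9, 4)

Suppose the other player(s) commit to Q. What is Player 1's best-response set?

BR_1 = {C}

u_1(A vs Q) = 3
u_1(B vs Q) = 2
u_1(C vs Q) = 9
max payoff 9 at {C}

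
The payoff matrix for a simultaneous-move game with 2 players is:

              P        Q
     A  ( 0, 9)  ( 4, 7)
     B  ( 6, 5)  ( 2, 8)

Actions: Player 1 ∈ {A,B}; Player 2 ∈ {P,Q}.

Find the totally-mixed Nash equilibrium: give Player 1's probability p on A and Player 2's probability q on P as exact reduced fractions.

P1 indiff ⇒ q·0+(1-q)·4 = q·6+(1-q)·2 ⇒ q(-6) = (1-q)(-2) ⇒ q = 1/4
P2 indiff ⇒ p·9+(1-p)·5 = p·7+(1-p)·8 ⇒ p(2) = (1-p)(3) ⇒ p = 3/5

P1 mixes 3/5 on A; P2 mixes 1/4 on P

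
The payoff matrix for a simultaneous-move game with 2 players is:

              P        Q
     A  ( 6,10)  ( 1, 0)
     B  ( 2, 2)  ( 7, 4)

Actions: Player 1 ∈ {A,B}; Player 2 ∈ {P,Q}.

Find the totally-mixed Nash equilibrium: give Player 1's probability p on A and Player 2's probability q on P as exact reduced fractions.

(p,q) = (1/6, 3/5)

P1 indiff ⇒ q·6+(1-q)·1 = q·2+(1-q)·7 ⇒ q(4) = (1-q)(6) ⇒ q = 3/5
P2 indiff ⇒ p·10+(1-p)·2 = p·0+(1-p)·4 ⇒ p(10) = (1-p)(2) ⇒ p = 1/6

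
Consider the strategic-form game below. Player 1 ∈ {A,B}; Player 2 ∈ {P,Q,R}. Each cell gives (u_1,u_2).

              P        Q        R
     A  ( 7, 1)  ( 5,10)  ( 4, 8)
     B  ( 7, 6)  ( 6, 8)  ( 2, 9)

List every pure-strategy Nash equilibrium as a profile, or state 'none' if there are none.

(A,P): not NE [P2→Q gives 10>1]
(A,Q): not NE [P1→B gives 6>5]
(A,R): not NE [P2→Q gives 10>8]
(B,P): not NE [P2→R gives 9>6]
(B,Q): not NE [P2→R gives 9>8]
(B,R): not NE [P1→A gives 4>2]

PSNE: ∅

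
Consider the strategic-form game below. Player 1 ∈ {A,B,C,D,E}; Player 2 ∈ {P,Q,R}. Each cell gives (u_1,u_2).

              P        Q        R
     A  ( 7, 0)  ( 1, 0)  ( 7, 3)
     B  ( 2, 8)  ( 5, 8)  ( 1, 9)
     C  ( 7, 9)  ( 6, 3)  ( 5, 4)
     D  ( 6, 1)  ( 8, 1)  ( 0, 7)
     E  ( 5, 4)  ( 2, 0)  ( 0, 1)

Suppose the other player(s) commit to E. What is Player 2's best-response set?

u_2(P vs E) = 4
u_2(Q vs E) = 0
u_2(R vs E) = 1
max payoff 4 at {P}

P2 best: {P}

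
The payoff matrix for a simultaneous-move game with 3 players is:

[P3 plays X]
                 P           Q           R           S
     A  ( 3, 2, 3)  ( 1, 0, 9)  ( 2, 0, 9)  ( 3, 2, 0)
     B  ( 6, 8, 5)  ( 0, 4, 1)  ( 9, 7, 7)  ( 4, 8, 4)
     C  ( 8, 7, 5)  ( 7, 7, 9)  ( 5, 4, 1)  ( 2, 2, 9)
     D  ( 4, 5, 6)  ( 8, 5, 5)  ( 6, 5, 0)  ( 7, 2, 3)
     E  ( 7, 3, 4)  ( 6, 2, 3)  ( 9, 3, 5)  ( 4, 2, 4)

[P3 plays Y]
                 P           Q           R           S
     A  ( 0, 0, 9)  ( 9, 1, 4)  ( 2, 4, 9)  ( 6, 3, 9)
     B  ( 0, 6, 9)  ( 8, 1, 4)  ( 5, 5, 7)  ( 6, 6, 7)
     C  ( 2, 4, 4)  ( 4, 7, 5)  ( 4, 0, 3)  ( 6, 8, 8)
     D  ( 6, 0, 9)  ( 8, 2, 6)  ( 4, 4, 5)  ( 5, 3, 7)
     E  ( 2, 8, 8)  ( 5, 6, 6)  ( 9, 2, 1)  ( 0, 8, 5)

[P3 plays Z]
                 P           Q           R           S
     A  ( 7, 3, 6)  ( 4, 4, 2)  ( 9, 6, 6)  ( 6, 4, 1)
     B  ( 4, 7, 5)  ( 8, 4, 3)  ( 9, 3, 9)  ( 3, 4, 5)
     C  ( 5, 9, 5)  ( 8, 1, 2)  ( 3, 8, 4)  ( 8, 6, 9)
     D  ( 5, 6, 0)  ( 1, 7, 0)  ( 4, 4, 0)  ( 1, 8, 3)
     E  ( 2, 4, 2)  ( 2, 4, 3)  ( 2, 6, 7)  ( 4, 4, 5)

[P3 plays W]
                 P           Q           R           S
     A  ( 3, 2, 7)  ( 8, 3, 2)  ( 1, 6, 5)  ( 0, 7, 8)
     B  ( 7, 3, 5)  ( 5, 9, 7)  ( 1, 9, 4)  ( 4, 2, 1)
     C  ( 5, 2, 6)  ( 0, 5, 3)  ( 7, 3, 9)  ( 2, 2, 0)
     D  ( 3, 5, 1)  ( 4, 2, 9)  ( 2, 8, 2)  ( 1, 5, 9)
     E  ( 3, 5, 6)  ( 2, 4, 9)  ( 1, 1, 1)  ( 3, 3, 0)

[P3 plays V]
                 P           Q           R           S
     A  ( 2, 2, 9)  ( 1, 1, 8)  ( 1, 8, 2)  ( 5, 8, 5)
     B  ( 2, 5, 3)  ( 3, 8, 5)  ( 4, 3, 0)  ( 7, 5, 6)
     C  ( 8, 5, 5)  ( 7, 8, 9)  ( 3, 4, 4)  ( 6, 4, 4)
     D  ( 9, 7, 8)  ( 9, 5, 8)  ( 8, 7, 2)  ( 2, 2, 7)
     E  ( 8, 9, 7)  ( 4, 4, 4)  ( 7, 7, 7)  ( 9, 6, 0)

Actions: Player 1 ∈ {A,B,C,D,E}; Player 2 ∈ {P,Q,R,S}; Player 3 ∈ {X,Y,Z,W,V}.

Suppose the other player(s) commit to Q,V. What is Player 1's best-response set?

BR_1 = {D}

u_1(A vs Q,V) = 1
u_1(B vs Q,V) = 3
u_1(C vs Q,V) = 7
u_1(D vs Q,V) = 9
u_1(E vs Q,V) = 4
max payoff 9 at {D}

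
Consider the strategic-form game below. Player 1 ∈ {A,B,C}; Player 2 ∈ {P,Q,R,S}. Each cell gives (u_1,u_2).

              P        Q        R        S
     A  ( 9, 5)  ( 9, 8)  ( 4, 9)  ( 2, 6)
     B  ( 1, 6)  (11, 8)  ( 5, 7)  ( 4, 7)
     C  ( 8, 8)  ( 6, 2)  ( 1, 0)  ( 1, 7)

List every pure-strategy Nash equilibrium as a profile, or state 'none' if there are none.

(A,P): not NE [P2→R gives 9>5]
(A,Q): not NE [P1→B gives 11>9; P2→R gives 9>8]
(A,R): not NE [P1→B gives 5>4]
(A,S): not NE [P1→B gives 4>2; P2→R gives 9>6]
(B,P): not NE [P1→A gives 9>1; P2→Q gives 8>6]
(B,Q): NE
(B,R): not NE [P2→Q gives 8>7]
(B,S): not NE [P2→Q gives 8>7]
(C,P): not NE [P1→A gives 9>8]
(C,Q): not NE [P1→B gives 11>6; P2→P gives 8>2]
(C,R): not NE [P1→B gives 5>1; P2→P gives 8>0]
(C,S): not NE [P1→B gives 4>1; P2→P gives 8>7]

PSNE = {(B,Q)}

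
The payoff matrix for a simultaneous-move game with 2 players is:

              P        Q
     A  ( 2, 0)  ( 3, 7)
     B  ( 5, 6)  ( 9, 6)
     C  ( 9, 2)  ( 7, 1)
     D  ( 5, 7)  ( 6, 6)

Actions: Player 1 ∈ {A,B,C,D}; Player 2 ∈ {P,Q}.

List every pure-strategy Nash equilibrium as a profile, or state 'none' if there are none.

(A,P): not NE [P1→C gives 9>2; P2→Q gives 7>0]
(A,Q): not NE [P1→B gives 9>3]
(B,P): not NE [P1→C gives 9>5]
(B,Q): NE
(C,P): NE
(C,Q): not NE [P1→B gives 9>7; P2→P gives 2>1]
(D,P): not NE [P1→C gives 9>5]
(D,Q): not NE [P1→B gives 9>6; P2→P gives 7>6]

NE set: (B,Q), (C,P)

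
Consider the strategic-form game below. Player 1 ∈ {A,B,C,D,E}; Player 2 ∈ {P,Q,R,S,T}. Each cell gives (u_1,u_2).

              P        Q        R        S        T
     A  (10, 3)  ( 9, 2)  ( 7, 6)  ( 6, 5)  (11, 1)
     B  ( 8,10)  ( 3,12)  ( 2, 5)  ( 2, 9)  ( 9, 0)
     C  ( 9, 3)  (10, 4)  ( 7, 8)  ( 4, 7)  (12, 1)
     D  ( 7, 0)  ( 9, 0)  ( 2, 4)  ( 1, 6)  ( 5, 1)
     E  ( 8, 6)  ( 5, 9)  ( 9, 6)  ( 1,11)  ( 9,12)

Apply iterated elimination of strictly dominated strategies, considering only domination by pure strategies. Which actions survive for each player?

Remaining: P1:{A,C,E} P2:{R,S,T}

P1 drop B (A beats it: P:10>8 Q:9>3 R:7>2 S:6>2 T:11>9)
P1 drop D (C beats it: P:9>7 Q:10>9 R:7>2 S:4>1 T:12>5)
P2 drop P (S beats it: A:5>3 C:7>3 E:11>6)
P2 drop Q (S beats it: A:5>2 C:7>4 E:11>9)
P1→{A,C,E} P2→{R,S,T}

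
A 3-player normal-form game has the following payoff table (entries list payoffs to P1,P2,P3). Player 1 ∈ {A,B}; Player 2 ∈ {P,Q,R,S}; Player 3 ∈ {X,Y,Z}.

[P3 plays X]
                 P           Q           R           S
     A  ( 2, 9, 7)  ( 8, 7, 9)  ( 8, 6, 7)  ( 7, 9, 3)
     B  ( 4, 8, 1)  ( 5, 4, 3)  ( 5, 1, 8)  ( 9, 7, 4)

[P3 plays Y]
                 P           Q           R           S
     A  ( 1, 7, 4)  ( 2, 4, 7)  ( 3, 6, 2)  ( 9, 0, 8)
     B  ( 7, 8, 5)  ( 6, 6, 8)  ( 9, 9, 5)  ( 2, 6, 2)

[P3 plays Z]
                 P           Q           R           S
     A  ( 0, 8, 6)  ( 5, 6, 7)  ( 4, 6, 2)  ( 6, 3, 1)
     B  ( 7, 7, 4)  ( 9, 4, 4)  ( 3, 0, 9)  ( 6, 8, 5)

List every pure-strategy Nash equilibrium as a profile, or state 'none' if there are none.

Nash profiles: (B,S,Z)

(A,P,X): not NE [P1→B gives 4>2]
(A,P,Y): not NE [P1→B gives 7>1; P3→X gives 7>4]
(A,P,Z): not NE [P1→B gives 7>0; P3→X gives 7>6]
(A,Q,X): not NE [P2→S gives 9>7]
(A,Q,Y): not NE [P1→B gives 6>2; P2→P gives 7>4; P3→X gives 9>7]
(A,Q,Z): not NE [P1→B gives 9>5; P2→P gives 8>6; P3→X gives 9>7]
(A,R,X): not NE [P2→S gives 9>6]
(A,R,Y): not NE [P1→B gives 9>3; P2→P gives 7>6; P3→X gives 7>2]
(A,R,Z): not NE [P2→P gives 8>6; P3→X gives 7>2]
(A,S,X): not NE [P1→B gives 9>7; P3→Y gives 8>3]
(A,S,Y): not NE [P2→P gives 7>0]
(A,S,Z): not NE [P2→P gives 8>3; P3→Y gives 8>1]
(B,P,X): not NE [P3→Y gives 5>1]
(B,P,Y): not NE [P2→R gives 9>8]
(B,P,Z): not NE [P2→S gives 8>7; P3→Y gives 5>4]
(B,Q,X): not NE [P1→A gives 8>5; P2→P gives 8>4; P3→Y gives 8>3]
(B,Q,Y): not NE [P2→R gives 9>6]
(B,Q,Z): not NE [P2→S gives 8>4; P3→Y gives 8>4]
(B,R,X): not NE [P1→A gives 8>5; P2→P gives 8>1; P3→Z gives 9>8]
(B,R,Y): not NE [P3→Z gives 9>5]
(B,R,Z): not NE [P1→A gives 4>3; P2→S gives 8>0]
(B,S,X): not NE [P2→P gives 8>7; P3→Z gives 5>4]
(B,S,Y): not NE [P1→A gives 9>2; P2→R gives 9>6; P3→Z gives 5>2]
(B,S,Z): NE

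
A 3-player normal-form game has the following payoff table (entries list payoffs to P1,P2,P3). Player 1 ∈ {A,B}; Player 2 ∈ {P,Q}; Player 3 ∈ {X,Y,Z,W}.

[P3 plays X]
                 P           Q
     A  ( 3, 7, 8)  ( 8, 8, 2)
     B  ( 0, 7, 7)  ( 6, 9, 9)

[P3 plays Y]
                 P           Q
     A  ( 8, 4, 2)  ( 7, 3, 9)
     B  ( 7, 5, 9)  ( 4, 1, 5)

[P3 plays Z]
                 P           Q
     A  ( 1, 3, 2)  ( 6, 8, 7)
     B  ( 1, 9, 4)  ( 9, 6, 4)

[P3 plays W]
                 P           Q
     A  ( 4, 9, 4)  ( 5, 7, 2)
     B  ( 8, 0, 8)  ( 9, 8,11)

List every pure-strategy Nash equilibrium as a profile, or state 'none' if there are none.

Nash profiles: (B,Q,W)

(A,P,X): not NE [P2→Q gives 8>7]
(A,P,Y): not NE [P3→X gives 8>2]
(A,P,Z): not NE [P2→Q gives 8>3; P3→X gives 8>2]
(A,P,W): not NE [P1→B gives 8>4; P3→X gives 8>4]
(A,Q,X): not NE [P3→Y gives 9>2]
(A,Q,Y): not NE [P2→P gives 4>3]
(A,Q,Z): not NE [P1→B gives 9>6; P3→Y gives 9>7]
(A,Q,W): not NE [P1→B gives 9>5; P2→P gives 9>7; P3→Y gives 9>2]
(B,P,X): not NE [P1→A gives 3>0; P2→Q gives 9>7; P3→Y gives 9>7]
(B,P,Y): not NE [P1→A gives 8>7]
(B,P,Z): not NE [P3→Y gives 9>4]
(B,P,W): not NE [P2→Q gives 8>0; P3→Y gives 9>8]
(B,Q,X): not NE [P1→A gives 8>6; P3→W gives 11>9]
(B,Q,Y): not NE [P1→A gives 7>4; P2→P gives 5>1; P3→W gives 11>5]
(B,Q,Z): not NE [P2→P gives 9>6; P3→W gives 11>4]
(B,Q,W): NE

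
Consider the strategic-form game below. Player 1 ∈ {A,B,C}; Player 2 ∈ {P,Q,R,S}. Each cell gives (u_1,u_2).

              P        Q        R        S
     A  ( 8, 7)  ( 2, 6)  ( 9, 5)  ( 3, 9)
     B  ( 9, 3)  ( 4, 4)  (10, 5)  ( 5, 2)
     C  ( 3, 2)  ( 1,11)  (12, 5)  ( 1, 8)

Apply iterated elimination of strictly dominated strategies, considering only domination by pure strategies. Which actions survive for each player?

IESDS → P1:{B,C} P2:{Q,R}

P1 drop A (B beats it: P:9>8 Q:4>2 R:10>9 S:5>3)
P2 drop P (Q beats it: B:4>3 C:11>2)
P2 drop S (Q beats it: B:4>2 C:11>8)
P1→{B,C} P2→{Q,R}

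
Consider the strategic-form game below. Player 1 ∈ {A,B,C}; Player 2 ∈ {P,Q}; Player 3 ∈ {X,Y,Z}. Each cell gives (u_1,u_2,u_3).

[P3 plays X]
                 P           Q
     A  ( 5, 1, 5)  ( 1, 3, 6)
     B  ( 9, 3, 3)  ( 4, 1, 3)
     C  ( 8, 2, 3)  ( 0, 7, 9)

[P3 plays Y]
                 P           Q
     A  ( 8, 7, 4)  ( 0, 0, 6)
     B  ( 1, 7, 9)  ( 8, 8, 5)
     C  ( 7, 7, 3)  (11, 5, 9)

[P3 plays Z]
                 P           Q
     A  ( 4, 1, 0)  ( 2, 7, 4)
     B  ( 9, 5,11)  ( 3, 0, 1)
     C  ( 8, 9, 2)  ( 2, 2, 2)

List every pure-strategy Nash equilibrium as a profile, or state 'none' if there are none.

PSNE = {(B,P,Z)}

(A,P,X): not NE [P1→B gives 9>5; P2→Q gives 3>1]
(A,P,Y): not NE [P3→X gives 5>4]
(A,P,Z): not NE [P1→B gives 9>4; P2→Q gives 7>1; P3→X gives 5>0]
(A,Q,X): not NE [P1→B gives 4>1]
(A,Q,Y): not NE [P1→C gives 11>0; P2→P gives 7>0]
(A,Q,Z): not NE [P1→B gives 3>2; P3→Y gives 6>4]
(B,P,X): not NE [P3→Z gives 11>3]
(B,P,Y): not NE [P1→A gives 8>1; P2→Q gives 8>7; P3→Z gives 11>9]
(B,P,Z): NE
(B,Q,X): not NE [P2→P gives 3>1; P3→Y gives 5>3]
(B,Q,Y): not NE [P1→C gives 11>8]
(B,Q,Z): not NE [P2→P gives 5>0; P3→Y gives 5>1]
(C,P,X): not NE [P1→B gives 9>8; P2→Q gives 7>2]
(C,P,Y): not NE [P1→A gives 8>7]
(C,P,Z): not NE [P1→B gives 9>8; P3→Y gives 3>2]
(C,Q,X): not NE [P1→B gives 4>0]
(C,Q,Y): not NE [P2→P gives 7>5]
(C,Q,Z): not NE [P1→B gives 3>2; P2→P gives 9>2; P3→Y gives 9>2]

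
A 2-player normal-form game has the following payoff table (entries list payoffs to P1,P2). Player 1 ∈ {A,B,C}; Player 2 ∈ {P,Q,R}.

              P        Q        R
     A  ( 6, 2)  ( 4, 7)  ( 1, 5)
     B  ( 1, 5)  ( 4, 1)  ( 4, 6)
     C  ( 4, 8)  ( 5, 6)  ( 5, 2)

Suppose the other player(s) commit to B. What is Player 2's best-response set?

argmax u_2 = {R}

u_2(P vs B) = 5
u_2(Q vs B) = 1
u_2(R vs B) = 6
max payoff 6 at {R}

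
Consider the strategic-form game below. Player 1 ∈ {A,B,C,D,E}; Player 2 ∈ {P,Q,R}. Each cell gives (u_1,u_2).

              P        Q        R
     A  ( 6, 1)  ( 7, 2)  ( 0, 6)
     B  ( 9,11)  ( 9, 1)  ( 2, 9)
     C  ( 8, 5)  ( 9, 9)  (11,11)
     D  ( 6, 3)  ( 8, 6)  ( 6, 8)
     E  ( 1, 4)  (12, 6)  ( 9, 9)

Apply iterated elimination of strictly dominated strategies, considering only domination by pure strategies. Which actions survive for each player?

Remaining: P1:{B,C} P2:{P,R}

P1 drop A (B beats it: P:9>6 Q:9>7 R:2>0)
P1 drop D (C beats it: P:8>6 Q:9>8 R:11>6)
P2 drop Q (R beats it: B:9>1 C:11>9 E:9>6)
P1 drop E (C beats it: P:8>1 R:11>9)
P1→{B,C} P2→{P,R}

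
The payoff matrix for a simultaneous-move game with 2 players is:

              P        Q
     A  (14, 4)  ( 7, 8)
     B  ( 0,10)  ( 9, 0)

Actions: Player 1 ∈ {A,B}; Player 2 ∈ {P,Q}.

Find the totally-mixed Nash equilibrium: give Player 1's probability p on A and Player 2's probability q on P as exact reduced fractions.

p=5/7, q=1/8

P1 indiff ⇒ q·14+(1-q)·7 = q·0+(1-q)·9 ⇒ q(14) = (1-q)(2) ⇒ q = 1/8
P2 indiff ⇒ p·4+(1-p)·10 = p·8+(1-p)·0 ⇒ p(-4) = (1-p)(-10) ⇒ p = 5/7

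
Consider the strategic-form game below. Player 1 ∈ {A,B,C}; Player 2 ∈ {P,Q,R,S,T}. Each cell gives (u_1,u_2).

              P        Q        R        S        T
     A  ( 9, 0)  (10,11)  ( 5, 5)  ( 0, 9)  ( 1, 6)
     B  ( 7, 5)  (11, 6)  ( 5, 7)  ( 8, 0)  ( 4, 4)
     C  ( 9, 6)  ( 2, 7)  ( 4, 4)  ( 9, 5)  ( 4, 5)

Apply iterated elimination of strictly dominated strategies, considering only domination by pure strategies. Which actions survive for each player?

P2 drop P (Q beats it: A:11>0 B:6>5 C:7>6)
P2 drop S (Q beats it: A:11>9 B:6>0 C:7>5)
P2 drop T (Q beats it: A:11>6 B:6>4 C:7>5)
P1 drop C (A beats it: Q:10>2 R:5>4)
P1→{A,B} P2→{Q,R}

Remaining: P1:{A,B} P2:{Q,R}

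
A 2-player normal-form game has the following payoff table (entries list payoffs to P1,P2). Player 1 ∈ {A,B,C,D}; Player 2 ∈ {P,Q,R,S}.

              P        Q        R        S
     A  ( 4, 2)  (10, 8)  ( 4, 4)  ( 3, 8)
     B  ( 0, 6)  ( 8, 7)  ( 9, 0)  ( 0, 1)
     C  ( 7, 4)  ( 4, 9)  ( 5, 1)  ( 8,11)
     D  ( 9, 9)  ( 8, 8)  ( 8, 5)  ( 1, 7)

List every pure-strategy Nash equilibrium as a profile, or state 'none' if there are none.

(A,P): not NE [P1→D gives 9>4; P2→S gives 8>2]
(A,Q): NE
(A,R): not NE [P1→B gives 9>4; P2→S gives 8>4]
(A,S): not NE [P1→C gives 8>3]
(B,P): not NE [P1→D gives 9>0; P2→Q gives 7>6]
(B,Q): not NE [P1→A gives 10>8]
(B,R): not NE [P2→Q gives 7>0]
(B,S): not NE [P1→C gives 8>0; P2→Q gives 7>1]
(C,P): not NE [P1→D gives 9>7; P2→S gives 11>4]
(C,Q): not NE [P1→A gives 10>4; P2→S gives 11>9]
(C,R): not NE [P1→B gives 9>5; P2→S gives 11>1]
(C,S): NE
(D,P): NE
(D,Q): not NE [P1→A gives 10>8; P2→P gives 9>8]
(D,R): not NE [P1→B gives 9>8; P2→P gives 9>5]
(D,S): not NE [P1→C gives 8>1; P2→P gives 9>7]

PSNE = {(A,Q), (C,S), (D,P)}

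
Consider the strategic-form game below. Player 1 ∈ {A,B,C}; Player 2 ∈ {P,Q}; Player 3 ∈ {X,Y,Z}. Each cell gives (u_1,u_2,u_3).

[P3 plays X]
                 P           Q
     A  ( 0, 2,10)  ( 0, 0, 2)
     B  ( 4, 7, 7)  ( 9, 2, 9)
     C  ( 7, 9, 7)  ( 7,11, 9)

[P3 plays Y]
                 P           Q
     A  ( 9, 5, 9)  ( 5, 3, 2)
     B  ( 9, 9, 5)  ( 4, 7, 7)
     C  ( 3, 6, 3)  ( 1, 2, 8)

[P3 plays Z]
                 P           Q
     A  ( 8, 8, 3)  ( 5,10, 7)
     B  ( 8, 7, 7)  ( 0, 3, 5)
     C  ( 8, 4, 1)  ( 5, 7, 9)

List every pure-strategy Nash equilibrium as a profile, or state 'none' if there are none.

(A,P,X): not NE [P1→C gives 7>0]
(A,P,Y): not NE [P3→X gives 10>9]
(A,P,Z): not NE [P2→Q gives 10>8; P3→X gives 10>3]
(A,Q,X): not NE [P1→B gives 9>0; P2→P gives 2>0; P3→Z gives 7>2]
(A,Q,Y): not NE [P2→P gives 5>3; P3→Z gives 7>2]
(A,Q,Z): NE
(B,P,X): not NE [P1→C gives 7>4]
(B,P,Y): not NE [P3→Z gives 7>5]
(B,P,Z): NE
(B,Q,X): not NE [P2→P gives 7>2]
(B,Q,Y): not NE [P1→A gives 5>4; P2→P gives 9>7; P3→X gives 9>7]
(B,Q,Z): not NE [P1→C gives 5>0; P2→P gives 7>3; P3→X gives 9>5]
(C,P,X): not NE [P2→Q gives 11>9]
(C,P,Y): not NE [P1→B gives 9>3; P3→X gives 7>3]
(C,P,Z): not NE [P2→Q gives 7>4; P3→X gives 7>1]
(C,Q,X): not NE [P1→B gives 9>7]
(C,Q,Y): not NE [P1→A gives 5>1; P2→P gives 6>2; P3→Z gives 9>8]
(C,Q,Z): NE

Nash profiles: (A,Q,Z), (B,P,Z), (C,Q,Z)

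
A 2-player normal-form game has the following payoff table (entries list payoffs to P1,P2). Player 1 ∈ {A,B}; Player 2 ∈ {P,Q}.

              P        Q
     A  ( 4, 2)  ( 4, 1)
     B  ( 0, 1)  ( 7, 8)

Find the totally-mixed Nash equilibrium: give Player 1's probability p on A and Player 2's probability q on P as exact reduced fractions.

P1 indiff ⇒ q·4+(1-q)·4 = q·0+(1-q)·7 ⇒ q(4) = (1-q)(3) ⇒ q = 3/7
P2 indiff ⇒ p·2+(1-p)·1 = p·1+(1-p)·8 ⇒ p(1) = (1-p)(7) ⇒ p = 7/8

P1 mixes 7/8 on A; P2 mixes 3/7 on P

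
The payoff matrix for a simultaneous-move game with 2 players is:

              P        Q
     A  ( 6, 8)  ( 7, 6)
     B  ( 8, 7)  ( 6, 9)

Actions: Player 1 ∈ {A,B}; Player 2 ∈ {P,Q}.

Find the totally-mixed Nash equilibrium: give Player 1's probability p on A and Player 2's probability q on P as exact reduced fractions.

p=1/2, q=1/3

P1 indiff ⇒ q·6+(1-q)·7 = q·8+(1-q)·6 ⇒ q(-2) = (1-q)(-1) ⇒ q = 1/3
P2 indiff ⇒ p·8+(1-p)·7 = p·6+(1-p)·9 ⇒ p(2) = (1-p)(2) ⇒ p = 1/2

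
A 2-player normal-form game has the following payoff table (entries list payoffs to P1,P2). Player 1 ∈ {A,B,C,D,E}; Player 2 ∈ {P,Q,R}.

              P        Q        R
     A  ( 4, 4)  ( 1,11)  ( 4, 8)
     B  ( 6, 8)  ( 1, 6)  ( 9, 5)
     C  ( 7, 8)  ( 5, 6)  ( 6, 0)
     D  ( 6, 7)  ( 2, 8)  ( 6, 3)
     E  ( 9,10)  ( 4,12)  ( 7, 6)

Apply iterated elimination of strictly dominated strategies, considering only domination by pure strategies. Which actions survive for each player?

IESDS → P1:{C,E} P2:{P,Q}

P1 drop A (C beats it: P:7>4 Q:5>1 R:6>4)
P1 drop D (E beats it: P:9>6 Q:4>2 R:7>6)
P2 drop R (P beats it: B:8>5 C:8>0 E:10>6)
P1 drop B (C beats it: P:7>6 Q:5>1)
P1→{C,E} P2→{P,Q}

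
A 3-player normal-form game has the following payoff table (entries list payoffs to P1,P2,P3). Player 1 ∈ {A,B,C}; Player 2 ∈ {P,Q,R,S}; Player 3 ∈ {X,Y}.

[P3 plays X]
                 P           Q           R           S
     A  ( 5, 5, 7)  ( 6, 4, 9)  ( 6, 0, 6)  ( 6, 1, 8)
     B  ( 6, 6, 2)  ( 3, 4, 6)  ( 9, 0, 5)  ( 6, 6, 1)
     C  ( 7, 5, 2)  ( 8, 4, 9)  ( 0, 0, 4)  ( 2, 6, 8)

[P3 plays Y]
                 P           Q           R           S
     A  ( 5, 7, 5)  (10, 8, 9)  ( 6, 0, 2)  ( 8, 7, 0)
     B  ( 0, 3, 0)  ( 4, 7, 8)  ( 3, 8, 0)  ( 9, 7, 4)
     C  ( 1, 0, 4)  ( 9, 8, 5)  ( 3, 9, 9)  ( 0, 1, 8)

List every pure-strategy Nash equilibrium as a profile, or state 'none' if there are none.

Nash profiles: (A,Q,Y)

(A,P,X): not NE [P1→C gives 7>5]
(A,P,Y): not NE [P2→Q gives 8>7; P3→X gives 7>5]
(A,Q,X): not NE [P1→C gives 8>6; P2→P gives 5>4]
(A,Q,Y): NE
(A,R,X): not NE [P1→B gives 9>6; P2→P gives 5>0]
(A,R,Y): not NE [P2→Q gives 8>0; P3→X gives 6>2]
(A,S,X): not NE [P2→P gives 5>1]
(A,S,Y): not NE [P1→B gives 9>8; P2→Q gives 8>7; P3→X gives 8>0]
(B,P,X): not NE [P1→C gives 7>6]
(B,P,Y): not NE [P1→A gives 5>0; P2→R gives 8>3; P3→X gives 2>0]
(B,Q,X): not NE [P1→C gives 8>3; P2→S gives 6>4; P3→Y gives 8>6]
(B,Q,Y): not NE [P1→A gives 10>4; P2→R gives 8>7]
(B,R,X): not NE [P2→S gives 6>0]
(B,R,Y): not NE [P1→A gives 6>3; P3→X gives 5>0]
(B,S,X): not NE [P3→Y gives 4>1]
(B,S,Y): not NE [P2→R gives 8>7]
(C,P,X): not NE [P2→S gives 6>5; P3→Y gives 4>2]
(C,P,Y): not NE [P1→A gives 5>1; P2→R gives 9>0]
(C,Q,X): not NE [P2→S gives 6>4]
(C,Q,Y): not NE [P1→A gives 10>9; P2→R gives 9>8; P3→X gives 9>5]
(C,R,X): not NE [P1→B gives 9>0; P2→S gives 6>0; P3→Y gives 9>4]
(C,R,Y): not NE [P1→A gives 6>3]
(C,S,X): not NE [P1→B gives 6>2]
(C,S,Y): not NE [P1→B gives 9>0; P2→R gives 9>1]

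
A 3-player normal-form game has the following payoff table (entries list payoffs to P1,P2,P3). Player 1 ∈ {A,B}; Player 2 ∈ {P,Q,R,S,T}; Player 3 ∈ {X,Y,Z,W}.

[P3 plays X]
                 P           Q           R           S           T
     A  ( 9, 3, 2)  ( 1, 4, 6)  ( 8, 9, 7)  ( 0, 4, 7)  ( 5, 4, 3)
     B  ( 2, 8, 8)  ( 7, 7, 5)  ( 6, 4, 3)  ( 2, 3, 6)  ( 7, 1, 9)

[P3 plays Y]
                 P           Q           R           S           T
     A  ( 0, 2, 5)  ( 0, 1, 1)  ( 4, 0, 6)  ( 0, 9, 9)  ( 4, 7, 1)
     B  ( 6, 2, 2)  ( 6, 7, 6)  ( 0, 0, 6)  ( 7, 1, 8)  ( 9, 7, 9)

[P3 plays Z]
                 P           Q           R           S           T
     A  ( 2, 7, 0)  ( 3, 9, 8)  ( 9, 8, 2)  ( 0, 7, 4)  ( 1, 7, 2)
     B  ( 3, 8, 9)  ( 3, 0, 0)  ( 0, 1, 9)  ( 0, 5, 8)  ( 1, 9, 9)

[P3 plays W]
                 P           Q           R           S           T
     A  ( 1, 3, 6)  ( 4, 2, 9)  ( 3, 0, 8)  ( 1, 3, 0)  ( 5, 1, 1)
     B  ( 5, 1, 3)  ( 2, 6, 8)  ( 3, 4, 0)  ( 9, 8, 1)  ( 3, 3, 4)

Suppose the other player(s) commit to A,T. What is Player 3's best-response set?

u_3(X vs A,T) = 3
u_3(Y vs A,T) = 1
u_3(Z vs A,T) = 2
u_3(W vs A,T) = 1
max payoff 3 at {X}

P3 best: {X}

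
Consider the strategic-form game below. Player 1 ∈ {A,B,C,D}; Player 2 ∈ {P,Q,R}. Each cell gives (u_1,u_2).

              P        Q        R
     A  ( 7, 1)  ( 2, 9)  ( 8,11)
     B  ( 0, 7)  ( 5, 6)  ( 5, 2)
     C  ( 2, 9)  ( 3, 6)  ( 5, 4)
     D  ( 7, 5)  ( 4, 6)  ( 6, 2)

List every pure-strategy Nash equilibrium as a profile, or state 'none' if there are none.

NE set: (A,R)

(A,P): not NE [P2→R gives 11>1]
(A,Q): not NE [P1→B gives 5>2; P2→R gives 11>9]
(A,R): NE
(B,P): not NE [P1→D gives 7>0]
(B,Q): not NE [P2→P gives 7>6]
(B,R): not NE [P1→A gives 8>5; P2→P gives 7>2]
(C,P): not NE [P1→D gives 7>2]
(C,Q): not NE [P1→B gives 5>3; P2→P gives 9>6]
(C,R): not NE [P1→A gives 8>5; P2→P gives 9>4]
(D,P): not NE [P2→Q gives 6>5]
(D,Q): not NE [P1→B gives 5>4]
(D,R): not NE [P1→A gives 8>6; P2→Q gives 6>2]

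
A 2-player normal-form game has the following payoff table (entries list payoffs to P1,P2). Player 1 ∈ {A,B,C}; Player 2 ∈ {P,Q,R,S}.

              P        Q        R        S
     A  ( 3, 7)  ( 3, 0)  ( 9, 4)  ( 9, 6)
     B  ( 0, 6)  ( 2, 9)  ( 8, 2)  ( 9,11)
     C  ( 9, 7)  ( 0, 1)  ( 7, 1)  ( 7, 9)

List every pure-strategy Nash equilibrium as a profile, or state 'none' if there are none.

(A,P): not NE [P1→C gives 9>3]
(A,Q): not NE [P2→P gives 7>0]
(A,R): not NE [P2→P gives 7>4]
(A,S): not NE [P2→P gives 7>6]
(B,P): not NE [P1→C gives 9>0; P2→S gives 11>6]
(B,Q): not NE [P1→A gives 3>2; P2→S gives 11>9]
(B,R): not NE [P1→A gives 9>8; P2→S gives 11>2]
(B,S): NE
(C,P): not NE [P2→S gives 9>7]
(C,Q): not NE [P1→A gives 3>0; P2→S gives 9>1]
(C,R): not NE [P1→A gives 9>7; P2→S gives 9>1]
(C,S): not NE [P1→B gives 9>7]

NE set: (B,S)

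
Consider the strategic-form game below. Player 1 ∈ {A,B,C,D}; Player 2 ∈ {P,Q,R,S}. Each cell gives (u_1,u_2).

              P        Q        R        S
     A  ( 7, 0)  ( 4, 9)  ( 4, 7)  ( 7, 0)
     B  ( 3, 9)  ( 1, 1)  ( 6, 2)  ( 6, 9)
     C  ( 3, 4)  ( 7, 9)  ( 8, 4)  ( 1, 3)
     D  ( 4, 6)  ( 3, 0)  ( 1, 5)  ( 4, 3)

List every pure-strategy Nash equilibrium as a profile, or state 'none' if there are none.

PSNE = {(C,Q)}

(A,P): not NE [P2→Q gives 9>0]
(A,Q): not NE [P1→C gives 7>4]
(A,R): not NE [P1→C gives 8>4; P2→Q gives 9>7]
(A,S): not NE [P2→Q gives 9>0]
(B,P): not NE [P1→A gives 7>3]
(B,Q): not NE [P1→C gives 7>1; P2→S gives 9>1]
(B,R): not NE [P1→C gives 8>6; P2→S gives 9>2]
(B,S): not NE [P1→A gives 7>6]
(C,P): not NE [P1→A gives 7>3; P2→Q gives 9>4]
(C,Q): NE
(C,R): not NE [P2→Q gives 9>4]
(C,S): not NE [P1→A gives 7>1; P2→Q gives 9>3]
(D,P): not NE [P1→A gives 7>4]
(D,Q): not NE [P1→C gives 7>3; P2→P gives 6>0]
(D,R): not NE [P1→C gives 8>1; P2→P gives 6>5]
(D,S): not NE [P1→A gives 7>4; P2→P gives 6>3]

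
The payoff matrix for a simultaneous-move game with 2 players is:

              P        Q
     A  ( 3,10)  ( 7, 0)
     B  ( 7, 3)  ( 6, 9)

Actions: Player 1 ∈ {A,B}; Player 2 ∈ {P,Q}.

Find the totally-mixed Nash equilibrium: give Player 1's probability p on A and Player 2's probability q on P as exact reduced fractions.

p=3/8, q=1/5

P1 indiff ⇒ q·3+(1-q)·7 = q·7+(1-q)·6 ⇒ q(-4) = (1-q)(-1) ⇒ q = 1/5
P2 indiff ⇒ p·10+(1-p)·3 = p·0+(1-p)·9 ⇒ p(10) = (1-p)(6) ⇒ p = 3/8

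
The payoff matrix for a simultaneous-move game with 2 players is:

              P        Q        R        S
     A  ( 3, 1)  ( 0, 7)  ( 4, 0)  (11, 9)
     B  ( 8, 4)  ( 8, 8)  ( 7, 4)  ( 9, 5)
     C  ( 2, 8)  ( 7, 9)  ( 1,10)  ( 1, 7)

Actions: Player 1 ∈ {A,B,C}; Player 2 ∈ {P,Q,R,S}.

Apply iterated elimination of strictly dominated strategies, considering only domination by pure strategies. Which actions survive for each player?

P1 drop C (B beats it: P:8>2 Q:8>7 R:7>1 S:9>1)
P2 drop P (Q beats it: A:7>1 B:8>4)
P2 drop R (Q beats it: A:7>0 B:8>4)
P1→{A,B} P2→{Q,S}

Survivors P1:{A,B} P2:{Q,S}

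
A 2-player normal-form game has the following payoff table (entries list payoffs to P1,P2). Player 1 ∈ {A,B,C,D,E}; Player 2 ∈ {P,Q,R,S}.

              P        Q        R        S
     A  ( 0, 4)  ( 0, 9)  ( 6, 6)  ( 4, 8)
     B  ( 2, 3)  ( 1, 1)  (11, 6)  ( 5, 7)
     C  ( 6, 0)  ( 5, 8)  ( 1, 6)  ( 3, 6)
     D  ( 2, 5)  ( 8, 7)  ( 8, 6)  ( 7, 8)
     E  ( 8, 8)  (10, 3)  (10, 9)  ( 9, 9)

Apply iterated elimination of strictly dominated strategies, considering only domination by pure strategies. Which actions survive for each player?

Survivors P1:{B,E} P2:{R,S}

P1 drop A (B beats it: P:2>0 Q:1>0 R:11>6 S:5>4)
P1 drop C (E beats it: P:8>6 Q:10>5 R:10>1 S:9>3)
P1 drop D (E beats it: P:8>2 Q:10>8 R:10>8 S:9>7)
P2 drop P (R beats it: B:6>3 E:9>8)
P2 drop Q (R beats it: B:6>1 E:9>3)
P1→{B,E} P2→{R,S}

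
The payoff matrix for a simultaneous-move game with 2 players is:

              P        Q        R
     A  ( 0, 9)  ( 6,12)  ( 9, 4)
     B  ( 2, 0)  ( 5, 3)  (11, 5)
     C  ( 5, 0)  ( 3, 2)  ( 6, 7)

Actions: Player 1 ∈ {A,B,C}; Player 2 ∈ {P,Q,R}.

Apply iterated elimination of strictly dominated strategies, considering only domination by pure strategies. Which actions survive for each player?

Remaining: P1:{A,B} P2:{Q,R}

P2 drop P (Q beats it: A:12>9 B:3>0 C:2>0)
P1 drop C (A beats it: Q:6>3 R:9>6)
P1→{A,B} P2→{Q,R}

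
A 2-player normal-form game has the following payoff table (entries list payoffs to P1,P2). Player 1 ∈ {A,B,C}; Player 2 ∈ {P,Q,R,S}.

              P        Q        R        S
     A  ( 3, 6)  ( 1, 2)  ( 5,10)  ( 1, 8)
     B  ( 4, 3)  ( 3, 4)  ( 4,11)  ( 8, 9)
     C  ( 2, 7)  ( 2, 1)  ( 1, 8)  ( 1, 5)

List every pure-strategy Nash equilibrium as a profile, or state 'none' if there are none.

(A,P): not NE [P1→B gives 4>3; P2→R gives 10>6]
(A,Q): not NE [P1→B gives 3>1; P2→R gives 10>2]
(A,R): NE
(A,S): not NE [P1→B gives 8>1; P2→R gives 10>8]
(B,P): not NE [P2→R gives 11>3]
(B,Q): not NE [P2→R gives 11>4]
(B,R): not NE [P1→A gives 5>4]
(B,S): not NE [P2→R gives 11>9]
(C,P): not NE [P1→B gives 4>2; P2→R gives 8>7]
(C,Q): not NE [P1→B gives 3>2; P2→R gives 8>1]
(C,R): not NE [P1→A gives 5>1]
(C,S): not NE [P1→B gives 8>1; P2→R gives 8>5]

PSNE = {(A,R)}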